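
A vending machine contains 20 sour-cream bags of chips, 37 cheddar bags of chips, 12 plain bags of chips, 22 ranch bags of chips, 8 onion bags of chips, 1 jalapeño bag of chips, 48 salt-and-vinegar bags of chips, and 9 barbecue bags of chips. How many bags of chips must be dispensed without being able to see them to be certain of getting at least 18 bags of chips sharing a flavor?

Treat the 8 flavors as pigeonholes.
In the worst case we take at most 17 of each flavor, but all 12 plain, all 8 onion, all 1 jalapeño, and all 9 barbecue (fewer than 17), giving 17 + 17 + 12 + 17 + 8 + 1 + 17 + 9 = 98.
One more bag of chips then forces some flavor to 18, so 98 + 1 = 99.

99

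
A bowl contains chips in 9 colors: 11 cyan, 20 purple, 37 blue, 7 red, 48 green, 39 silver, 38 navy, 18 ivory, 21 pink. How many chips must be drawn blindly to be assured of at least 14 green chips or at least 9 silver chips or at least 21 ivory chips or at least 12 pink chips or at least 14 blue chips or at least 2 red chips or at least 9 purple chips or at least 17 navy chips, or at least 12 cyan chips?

100

The worst case stops just short of every target: 11 cyan, 8 purple, 13 blue, 1 red, 13 green, 8 silver, 16 navy, all 18 ivory, 11 pink — 11 + 8 + 13 + 1 + 13 + 8 + 16 + 18 + 11 = 99 chips.
One more chip must push some color to its target, so 99 + 1 = 100.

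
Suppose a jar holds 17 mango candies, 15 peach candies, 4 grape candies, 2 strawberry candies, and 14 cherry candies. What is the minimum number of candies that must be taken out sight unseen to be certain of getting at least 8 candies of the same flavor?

In the worst case we take at most 7 of each flavor, but all 4 grape and all 2 strawberry (fewer than 7), giving 7 + 7 + 4 + 2 + 7 = 27.
One more candy then forces some flavor to 8, so 27 + 1 = 28.

28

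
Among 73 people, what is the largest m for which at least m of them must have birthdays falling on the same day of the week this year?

There are 7 days of the week, which serve as the pigeonholes.
If each of the 7 days of the week held at most 10, the total would be at most 7 × 10 = 70 < 73, a contradiction.
So at least one holds ⌈73/7⌉ = 11.

11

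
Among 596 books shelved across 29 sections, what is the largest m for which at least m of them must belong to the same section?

21

The 596 books fall into 29 sections.
If each of the 29 sections held at most 20, the total would be at most 29 × 20 = 580 < 596, a contradiction.
So at least one holds ⌈596/29⌉ = 21.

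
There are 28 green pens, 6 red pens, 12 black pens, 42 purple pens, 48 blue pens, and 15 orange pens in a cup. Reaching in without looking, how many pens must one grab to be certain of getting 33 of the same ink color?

126

Treat the 6 ink colors as pigeonholes.
In the worst case we take at most 32 of each ink color, but all 28 green, all 6 red, all 12 black, and all 15 orange (fewer than 32), giving 28 + 6 + 12 + 32 + 32 + 15 = 125.
One more pen then forces some ink color to 33, so 125 + 1 = 126.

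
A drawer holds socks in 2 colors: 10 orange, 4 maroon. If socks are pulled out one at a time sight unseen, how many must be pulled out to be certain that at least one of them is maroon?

To avoid maroon socks as long as possible, exhaust the other 1 color first.
The worst case draws every non-maroon sock first: 10.
The next draw is then forced to be maroon, giving 10 + 1 = 11.

11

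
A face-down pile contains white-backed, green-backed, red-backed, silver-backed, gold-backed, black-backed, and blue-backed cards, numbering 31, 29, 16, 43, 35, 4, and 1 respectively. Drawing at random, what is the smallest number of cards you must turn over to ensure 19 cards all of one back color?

94

In the worst case we take at most 18 of each back color, but all 16 red-backed, all 4 black-backed, and all 1 blue-backed (fewer than 18), giving 18 + 18 + 16 + 18 + 18 + 4 + 1 = 93.
One more card then forces some back color to 19, so 93 + 1 = 94.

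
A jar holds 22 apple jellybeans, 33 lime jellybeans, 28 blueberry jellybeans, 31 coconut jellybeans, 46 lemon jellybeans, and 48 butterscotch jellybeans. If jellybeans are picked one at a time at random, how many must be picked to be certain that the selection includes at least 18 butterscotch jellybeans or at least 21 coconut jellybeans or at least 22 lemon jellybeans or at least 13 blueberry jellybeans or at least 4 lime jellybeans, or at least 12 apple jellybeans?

The worst case stops just short of every target: 11 apple, 3 lime, 12 blueberry, 20 coconut, 21 lemon, 17 butterscotch — 11 + 3 + 12 + 20 + 21 + 17 = 84 jellybeans.
One more jellybean must push some flavor to its target, so 84 + 1 = 85.

85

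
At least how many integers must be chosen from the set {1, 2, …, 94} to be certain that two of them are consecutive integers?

Partition {1, …, 94} into 47 pairs: {1,2}, {3,4}, …, {93,94}.
Choosing 47 integers — say the 47 even numbers 2, 4, …, 94 — takes one from each pair and avoids the property.
Choosing 48 forces two into the same pair by pigeonhole, and those are consecutive. So 48.

48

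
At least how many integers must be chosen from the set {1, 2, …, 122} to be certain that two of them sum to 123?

Partition {1, …, 122} into 61 pairs: {1,122}, {2,121}, …, {61,62}.
Choosing 61 integers — say the integers 1 through 61 — takes one from each pair and avoids the property.
Choosing 62 forces two into the same pair by pigeonhole, and those sum to 123. So 62.

62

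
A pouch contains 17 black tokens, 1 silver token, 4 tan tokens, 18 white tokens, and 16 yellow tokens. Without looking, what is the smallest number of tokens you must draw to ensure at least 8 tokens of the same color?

Treat the 5 colors as pigeonholes.
In the worst case we take at most 7 of each color, but all 1 silver and all 4 tan (fewer than 7), giving 7 + 1 + 4 + 7 + 7 = 26.
One more token then forces some color to 8, so 26 + 1 = 27.

27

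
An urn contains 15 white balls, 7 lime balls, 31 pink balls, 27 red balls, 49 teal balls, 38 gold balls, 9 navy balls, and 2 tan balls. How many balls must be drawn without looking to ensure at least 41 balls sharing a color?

170

In the worst case we take at most 40 of each color, but all 15 white, all 7 lime, all 31 pink, all 27 red, all 38 gold, all 9 navy, and all 2 tan (fewer than 40), giving 15 + 7 + 31 + 27 + 40 + 38 + 9 + 2 = 169.
One more ball then forces some color to 41, so 169 + 1 = 170.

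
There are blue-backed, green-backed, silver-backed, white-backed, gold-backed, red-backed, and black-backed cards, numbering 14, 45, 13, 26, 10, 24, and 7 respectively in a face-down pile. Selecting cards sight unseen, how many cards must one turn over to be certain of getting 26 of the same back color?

119

In the worst case we take at most 25 of each back color, but all 14 blue-backed, all 13 silver-backed, all 10 gold-backed, all 24 red-backed, and all 7 black-backed (fewer than 25), giving 14 + 25 + 13 + 25 + 10 + 24 + 7 = 118.
One more card then forces some back color to 26, so 118 + 1 = 119.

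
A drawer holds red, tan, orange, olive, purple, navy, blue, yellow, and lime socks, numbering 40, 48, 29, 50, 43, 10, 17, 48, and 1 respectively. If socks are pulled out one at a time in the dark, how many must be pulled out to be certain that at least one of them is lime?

The worst case draws every non-lime sock first: 40 + 48 + 29 + 50 + 43 + 10 + 17 + 48 = 285.
The next draw is then forced to be lime, giving 285 + 1 = 286.

286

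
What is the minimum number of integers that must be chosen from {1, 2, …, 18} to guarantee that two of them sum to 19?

10

Partition {1, …, 18} into 9 pairs: {1,18}, {2,17}, …, {9,10}.
Choosing 9 integers — say the integers 1 through 9 — takes one from each pair and avoids the property.
Choosing 10 forces two into the same pair by pigeonhole, and those sum to 19. So 10.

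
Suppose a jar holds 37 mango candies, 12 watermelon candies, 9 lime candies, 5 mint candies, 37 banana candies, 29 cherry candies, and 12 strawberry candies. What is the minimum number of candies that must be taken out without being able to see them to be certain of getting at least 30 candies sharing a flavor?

126

Treat the 7 flavors as pigeonholes.
In the worst case we take at most 29 of each flavor, but all 12 watermelon, all 9 lime, all 5 mint, and all 12 strawberry (fewer than 29), giving 29 + 12 + 9 + 5 + 29 + 29 + 12 = 125.
One more candy then forces some flavor to 30, so 125 + 1 = 126.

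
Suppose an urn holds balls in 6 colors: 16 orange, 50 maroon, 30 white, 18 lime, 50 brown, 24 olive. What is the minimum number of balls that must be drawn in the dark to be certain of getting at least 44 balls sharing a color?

175

Treat the 6 colors as pigeonholes.
In the worst case we take at most 43 of each color, but all 16 orange, all 30 white, all 18 lime, and all 24 olive (fewer than 43), giving 16 + 43 + 30 + 18 + 43 + 24 = 174.
One more ball then forces some color to 44, so 174 + 1 = 175.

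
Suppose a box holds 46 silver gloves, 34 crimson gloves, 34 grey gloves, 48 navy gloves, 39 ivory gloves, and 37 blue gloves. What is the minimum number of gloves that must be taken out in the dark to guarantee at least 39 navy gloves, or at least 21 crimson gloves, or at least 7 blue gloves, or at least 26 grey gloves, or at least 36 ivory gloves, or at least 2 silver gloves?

The worst case stops just short of every target: 1 silver, 20 crimson, 25 grey, 38 navy, 35 ivory, 6 blue — 1 + 20 + 25 + 38 + 35 + 6 = 125 gloves.
One more glove must push some color to its target, so 125 + 1 = 126.

126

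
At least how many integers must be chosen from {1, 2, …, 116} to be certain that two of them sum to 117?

Partition {1, …, 116} into 58 pairs: {1,116}, {2,115}, …, {58,59}.
Choosing 58 integers — say the integers 1 through 58 — takes one from each pair and avoids the property.
Choosing 59 forces two into the same pair by pigeonhole, and those sum to 117. So 59.

59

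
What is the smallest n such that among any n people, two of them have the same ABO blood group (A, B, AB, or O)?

There are 4 ABO blood groups acting as pigeonholes.
With 4 people we could place one in each, avoiding any repeat.
One more forces some class to hold 2, so 4 + 1 = 5.

5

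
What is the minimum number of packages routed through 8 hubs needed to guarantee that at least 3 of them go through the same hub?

There are 8 hubs acting as pigeonholes.
With 8 × 2 = 16 packages we could place exactly 2 in each, with no class reaching 3.
One more forces some class to hold 3, so 16 + 1 = 17.

17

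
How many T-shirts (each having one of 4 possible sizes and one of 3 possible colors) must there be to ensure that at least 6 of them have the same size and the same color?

There are 4 × 3 = 12 (size, color) combinations acting as pigeonholes.
With 12 × 5 = 60 T-shirts we could place exactly 5 in each, with no (size, color) pair reaching 6.
One more forces some (size, color) pair to hold 6, so 60 + 1 = 61.

61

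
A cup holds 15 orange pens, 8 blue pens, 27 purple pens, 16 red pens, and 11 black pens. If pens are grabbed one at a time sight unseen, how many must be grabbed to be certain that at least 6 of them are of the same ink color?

26

The worst case takes 5 pens of each ink color without reaching 6 of any: 5 × 5 = 25.
The next pen must bring some ink color to 6, so 25 + 1 = 26.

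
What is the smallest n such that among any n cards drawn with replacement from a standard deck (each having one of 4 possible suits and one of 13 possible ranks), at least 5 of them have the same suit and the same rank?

209

There are 4 × 13 = 52 (suit, rank) combinations acting as pigeonholes.
With 52 × 4 = 208 cards drawn with replacement from a standard deck we could place exactly 4 in each, with no (suit, rank) pair reaching 5.
One more forces some (suit, rank) pair to hold 5, so 208 + 1 = 209.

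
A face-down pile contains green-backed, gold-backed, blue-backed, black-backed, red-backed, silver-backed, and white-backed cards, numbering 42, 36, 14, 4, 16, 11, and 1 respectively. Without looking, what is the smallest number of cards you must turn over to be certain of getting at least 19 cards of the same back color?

In the worst case we take at most 18 of each back color, but all 14 blue-backed, all 4 black-backed, all 16 red-backed, all 11 silver-backed, and all 1 white-backed (fewer than 18), giving 18 + 18 + 14 + 4 + 16 + 11 + 1 = 82.
One more card then forces some back color to 19, so 82 + 1 = 83.

83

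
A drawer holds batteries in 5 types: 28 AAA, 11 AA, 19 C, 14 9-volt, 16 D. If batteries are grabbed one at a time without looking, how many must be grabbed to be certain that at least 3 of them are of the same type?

Treat the 5 types as pigeonholes.
The worst case takes 2 batteries of each type without reaching 3 of any: 5 × 2 = 10.
The next battery must bring some type to 3, so 10 + 1 = 11.

11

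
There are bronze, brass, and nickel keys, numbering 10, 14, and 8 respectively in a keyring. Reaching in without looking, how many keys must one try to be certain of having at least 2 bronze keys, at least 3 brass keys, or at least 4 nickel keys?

7

The worst case stops just short of every target: 1 bronze, 2 brass, 3 nickel — 1 + 2 + 3 = 6 keys.
One more key must push some type to its target, so 6 + 1 = 7.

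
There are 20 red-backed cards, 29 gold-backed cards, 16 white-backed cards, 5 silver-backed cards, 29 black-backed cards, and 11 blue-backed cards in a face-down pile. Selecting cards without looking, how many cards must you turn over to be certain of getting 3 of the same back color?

The worst case takes 2 cards of each back color without reaching 3 of any: 6 × 2 = 12.
The next card must bring some back color to 3, so 12 + 1 = 13.

13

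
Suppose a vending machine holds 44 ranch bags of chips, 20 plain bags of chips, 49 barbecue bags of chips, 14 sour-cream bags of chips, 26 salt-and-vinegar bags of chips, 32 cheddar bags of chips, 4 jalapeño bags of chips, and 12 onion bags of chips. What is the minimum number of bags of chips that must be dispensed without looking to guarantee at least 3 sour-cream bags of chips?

190

The worst case draws every non-sour-cream bag of chips first: 44 + 20 + 49 + 26 + 32 + 4 + 12 = 187.
The next 3 draws are then forced to be sour-cream, giving 187 + 3 = 190.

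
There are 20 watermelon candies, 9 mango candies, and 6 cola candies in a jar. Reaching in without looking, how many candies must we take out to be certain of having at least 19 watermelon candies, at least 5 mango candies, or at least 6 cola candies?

The worst case stops just short of every target: 18 watermelon, 4 mango, 5 cola — 18 + 4 + 5 = 27 candies.
One more candy must push some flavor to its target, so 27 + 1 = 28.

28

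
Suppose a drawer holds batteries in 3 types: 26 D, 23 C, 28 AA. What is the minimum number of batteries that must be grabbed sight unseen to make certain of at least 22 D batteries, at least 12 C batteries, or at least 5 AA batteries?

Each of the 3 types has its own threshold; avoid all of them simultaneously.
The worst case stops just short of every target: 21 D, 11 C, 4 AA — 21 + 11 + 4 = 36 batteries.
One more battery must push some type to its target, so 36 + 1 = 37.

37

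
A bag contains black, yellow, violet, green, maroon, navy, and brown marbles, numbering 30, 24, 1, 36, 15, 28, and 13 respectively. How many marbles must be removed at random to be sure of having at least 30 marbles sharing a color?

In the worst case we take at most 29 of each color, but all 24 yellow, all 1 violet, all 15 maroon, all 28 navy, and all 13 brown (fewer than 29), giving 29 + 24 + 1 + 29 + 15 + 28 + 13 = 139.
One more marble then forces some color to 30, so 139 + 1 = 140.

140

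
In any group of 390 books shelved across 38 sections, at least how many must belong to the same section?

11

If each of the 38 sections held at most 10, the total would be at most 38 × 10 = 380 < 390, a contradiction.
So at least one holds ⌈390/38⌉ = 11.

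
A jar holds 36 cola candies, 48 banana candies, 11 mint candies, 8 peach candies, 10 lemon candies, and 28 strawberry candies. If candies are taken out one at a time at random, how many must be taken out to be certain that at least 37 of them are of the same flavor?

130

Treat the 6 flavors as pigeonholes.
In the worst case we take at most 36 of each flavor, but all 11 mint, all 8 peach, all 10 lemon, and all 28 strawberry (fewer than 36), giving 36 + 36 + 11 + 8 + 10 + 28 = 129.
One more candy then forces some flavor to 37, so 129 + 1 = 130.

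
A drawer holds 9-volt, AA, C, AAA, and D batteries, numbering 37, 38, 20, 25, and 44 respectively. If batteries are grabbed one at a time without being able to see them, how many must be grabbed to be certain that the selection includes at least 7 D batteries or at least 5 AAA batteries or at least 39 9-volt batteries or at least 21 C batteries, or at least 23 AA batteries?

Each of the 5 types has its own threshold; avoid all of them simultaneously.
The worst case stops just short of every target: all 37 9-volt, 22 AA, 20 C, 4 AAA, 6 D — 37 + 22 + 20 + 4 + 6 = 89 batteries.
One more battery must push some type to its target, so 89 + 1 = 90.

90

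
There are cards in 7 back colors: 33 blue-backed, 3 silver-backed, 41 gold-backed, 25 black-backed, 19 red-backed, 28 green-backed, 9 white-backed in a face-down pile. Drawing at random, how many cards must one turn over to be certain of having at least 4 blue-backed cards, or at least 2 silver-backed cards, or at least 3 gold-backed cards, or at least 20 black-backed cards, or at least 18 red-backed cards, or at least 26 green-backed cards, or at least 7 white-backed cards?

The worst case stops just short of every target: 3 blue-backed, 1 silver-backed, 2 gold-backed, 19 black-backed, 17 red-backed, 25 green-backed, 6 white-backed — 3 + 1 + 2 + 19 + 17 + 25 + 6 = 73 cards.
One more card must push some back color to its target, so 73 + 1 = 74.

74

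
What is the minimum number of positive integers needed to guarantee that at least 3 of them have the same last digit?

There are 10 possible last digits acting as pigeonholes.
With 10 × 2 = 20 positive integers we could place exactly 2 in each, with no class reaching 3.
One more forces some class to hold 3, so 20 + 1 = 21.

21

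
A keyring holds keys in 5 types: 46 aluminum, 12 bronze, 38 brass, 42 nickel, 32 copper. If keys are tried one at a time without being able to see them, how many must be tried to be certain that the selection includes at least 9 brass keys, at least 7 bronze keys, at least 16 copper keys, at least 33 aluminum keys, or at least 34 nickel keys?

95

Each of the 5 types has its own threshold; avoid all of them simultaneously.
The worst case stops just short of every target: 32 aluminum, 6 bronze, 8 brass, 33 nickel, 15 copper — 32 + 6 + 8 + 33 + 15 = 94 keys.
One more key must push some type to its target, so 94 + 1 = 95.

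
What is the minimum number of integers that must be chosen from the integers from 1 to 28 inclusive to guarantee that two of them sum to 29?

Partition {1, …, 28} into 14 pairs: {1,28}, {2,27}, …, {14,15}.
Choosing 14 integers — say the integers 1 through 14 — takes one from each pair and avoids the property.
Choosing 15 forces two into the same pair by pigeonhole, and those sum to 29. So 15.

15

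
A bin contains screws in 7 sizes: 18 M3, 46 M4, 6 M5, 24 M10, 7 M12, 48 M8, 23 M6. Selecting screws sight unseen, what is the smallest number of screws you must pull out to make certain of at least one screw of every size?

The hardest size to obtain is M5: we could draw every other screw first — 172 − 6 = 166 screws — without a single M5 one.
The next draw must be M5, so 166 + 1 = 167.

167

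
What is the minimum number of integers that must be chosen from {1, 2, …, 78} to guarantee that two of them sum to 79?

40

Partition {1, …, 78} into 39 pairs: {1,78}, {2,77}, …, {39,40}.
Choosing 39 integers — say the integers 1 through 39 — takes one from each pair and avoids the property.
Choosing 40 forces two into the same pair by pigeonhole, and those sum to 79. So 40.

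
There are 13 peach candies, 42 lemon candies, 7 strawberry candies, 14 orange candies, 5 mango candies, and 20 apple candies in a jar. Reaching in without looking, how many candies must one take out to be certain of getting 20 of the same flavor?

78

In the worst case we take at most 19 of each flavor, but all 13 peach, all 7 strawberry, all 14 orange, and all 5 mango (fewer than 19), giving 13 + 19 + 7 + 14 + 5 + 19 = 77.
One more candy then forces some flavor to 20, so 77 + 1 = 78.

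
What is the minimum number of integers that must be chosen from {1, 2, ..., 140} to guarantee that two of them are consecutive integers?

Partition {1, …, 140} into 70 pairs: {1,2}, {3,4}, …, {139,140}.
Choosing 70 integers — say the 70 even numbers 2, 4, …, 140 — takes one from each pair and avoids the property.
Choosing 71 forces two into the same pair by pigeonhole, and those are consecutive. So 71.

71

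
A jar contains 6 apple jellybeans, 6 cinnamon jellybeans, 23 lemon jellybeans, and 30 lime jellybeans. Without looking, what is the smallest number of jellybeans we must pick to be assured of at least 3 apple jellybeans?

To avoid apple jellybeans as long as possible, exhaust the other 3 flavors first.
The worst case draws every non-apple jellybean first: 6 + 23 + 30 = 59.
The next 3 draws are then forced to be apple, giving 59 + 3 = 62.

62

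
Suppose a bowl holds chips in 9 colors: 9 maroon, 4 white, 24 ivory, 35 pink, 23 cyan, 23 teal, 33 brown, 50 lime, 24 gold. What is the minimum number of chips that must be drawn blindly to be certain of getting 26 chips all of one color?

183

Treat the 9 colors as pigeonholes.
In the worst case we take at most 25 of each color, but all 9 maroon, all 4 white, all 24 ivory, all 23 cyan, all 23 teal, and all 24 gold (fewer than 25), giving 9 + 4 + 24 + 25 + 23 + 23 + 25 + 25 + 24 = 182.
One more chip then forces some color to 26, so 182 + 1 = 183.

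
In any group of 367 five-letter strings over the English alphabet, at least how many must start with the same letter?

15

The 367 five-letter strings over the English alphabet fall into 26 possible first letters.
If each of the 26 possible first letters held at most 14, the total would be at most 26 × 14 = 364 < 367, a contradiction.
So at least one holds ⌈367/26⌉ = 15.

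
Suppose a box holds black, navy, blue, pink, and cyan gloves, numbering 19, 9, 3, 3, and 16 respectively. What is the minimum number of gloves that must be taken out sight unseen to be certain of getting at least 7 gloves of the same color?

In the worst case we take at most 6 of each color, but all 3 blue and all 3 pink (fewer than 6), giving 6 + 6 + 3 + 3 + 6 = 24.
One more glove then forces some color to 7, so 24 + 1 = 25.

25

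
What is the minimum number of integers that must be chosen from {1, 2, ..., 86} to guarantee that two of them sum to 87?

44

Partition {1, …, 86} into 43 pairs: {1,86}, {2,85}, …, {43,44}.
Choosing 43 integers — say the integers 1 through 43 — takes one from each pair and avoids the property.
Choosing 44 forces two into the same pair by pigeonhole, and those sum to 87. So 44.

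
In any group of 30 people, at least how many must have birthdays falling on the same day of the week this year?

5

There are 7 days of the week, which serve as the pigeonholes.
If each of the 7 days of the week held at most 4, the total would be at most 7 × 4 = 28 < 30, a contradiction.
So at least one holds ⌈30/7⌉ = 5.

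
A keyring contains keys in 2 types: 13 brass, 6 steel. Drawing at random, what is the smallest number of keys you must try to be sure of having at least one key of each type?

14

The hardest type to obtain is steel: we could draw every other key first — 19 − 6 = 13 keys — without a single steel one.
The next draw must be steel, so 13 + 1 = 14.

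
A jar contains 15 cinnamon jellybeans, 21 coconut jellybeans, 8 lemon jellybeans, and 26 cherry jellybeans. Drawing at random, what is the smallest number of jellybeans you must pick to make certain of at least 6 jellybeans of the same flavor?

The worst case takes 5 jellybeans of each flavor without reaching 6 of any: 4 × 5 = 20.
The next jellybean must bring some flavor to 6, so 20 + 1 = 21.

21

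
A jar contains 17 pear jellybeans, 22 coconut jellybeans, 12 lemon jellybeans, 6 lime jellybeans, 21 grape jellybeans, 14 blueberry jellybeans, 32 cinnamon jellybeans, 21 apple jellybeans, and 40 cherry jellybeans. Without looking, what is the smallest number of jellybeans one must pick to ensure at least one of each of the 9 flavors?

180

The hardest flavor to obtain is lime: we could draw every other jellybean first — 185 − 6 = 179 jellybeans — without a single lime one.
The next draw must be lime, so 179 + 1 = 180.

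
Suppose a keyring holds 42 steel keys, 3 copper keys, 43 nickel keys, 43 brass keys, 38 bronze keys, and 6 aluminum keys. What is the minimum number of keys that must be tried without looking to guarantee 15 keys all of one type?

66

Treat the 6 types as pigeonholes.
In the worst case we take at most 14 of each type, but all 3 copper and all 6 aluminum (fewer than 14), giving 14 + 3 + 14 + 14 + 14 + 6 = 65.
One more key then forces some type to 15, so 65 + 1 = 66.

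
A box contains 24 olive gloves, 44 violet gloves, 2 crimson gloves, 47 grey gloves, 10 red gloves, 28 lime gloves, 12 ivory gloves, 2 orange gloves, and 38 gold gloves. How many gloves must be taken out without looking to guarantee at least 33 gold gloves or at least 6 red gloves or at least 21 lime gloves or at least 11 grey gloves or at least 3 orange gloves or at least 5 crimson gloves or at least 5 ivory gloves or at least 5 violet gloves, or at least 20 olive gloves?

Each of the 9 colors has its own threshold; avoid all of them simultaneously.
The worst case stops just short of every target: 19 olive, 4 violet, all 2 crimson, 10 grey, 5 red, 20 lime, 4 ivory, 2 orange, 32 gold — 19 + 4 + 2 + 10 + 5 + 20 + 4 + 2 + 32 = 98 gloves.
One more glove must push some color to its target, so 98 + 1 = 99.

99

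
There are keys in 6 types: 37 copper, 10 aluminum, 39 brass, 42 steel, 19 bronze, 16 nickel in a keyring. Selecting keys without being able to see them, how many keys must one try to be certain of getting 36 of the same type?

In the worst case we take at most 35 of each type, but all 10 aluminum, all 19 bronze, and all 16 nickel (fewer than 35), giving 35 + 10 + 35 + 35 + 19 + 16 = 150.
One more key then forces some type to 36, so 150 + 1 = 151.

151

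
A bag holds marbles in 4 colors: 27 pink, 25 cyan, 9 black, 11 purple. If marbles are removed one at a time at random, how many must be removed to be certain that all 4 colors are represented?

The hardest color to obtain is black: we could draw every other marble first — 72 − 9 = 63 marbles — without a single black one.
The next draw must be black, so 63 + 1 = 64.

64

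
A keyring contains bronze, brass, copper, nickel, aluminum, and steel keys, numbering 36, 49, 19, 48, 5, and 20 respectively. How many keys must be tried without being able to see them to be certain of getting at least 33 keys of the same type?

141

Treat the 6 types as pigeonholes.
In the worst case we take at most 32 of each type, but all 19 copper, all 5 aluminum, and all 20 steel (fewer than 32), giving 32 + 32 + 19 + 32 + 5 + 20 = 140.
One more key then forces some type to 33, so 140 + 1 = 141.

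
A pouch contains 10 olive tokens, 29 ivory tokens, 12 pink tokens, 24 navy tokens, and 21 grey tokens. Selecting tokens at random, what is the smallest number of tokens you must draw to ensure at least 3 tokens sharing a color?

11

The worst case takes 2 tokens of each color without reaching 3 of any: 5 × 2 = 10.
The next token must bring some color to 3, so 10 + 1 = 11.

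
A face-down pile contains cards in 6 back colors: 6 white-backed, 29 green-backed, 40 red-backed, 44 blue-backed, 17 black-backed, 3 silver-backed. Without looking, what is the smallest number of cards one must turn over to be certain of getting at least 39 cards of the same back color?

In the worst case we take at most 38 of each back color, but all 6 white-backed, all 29 green-backed, all 17 black-backed, and all 3 silver-backed (fewer than 38), giving 6 + 29 + 38 + 38 + 17 + 3 = 131.
One more card then forces some back color to 39, so 131 + 1 = 132.

132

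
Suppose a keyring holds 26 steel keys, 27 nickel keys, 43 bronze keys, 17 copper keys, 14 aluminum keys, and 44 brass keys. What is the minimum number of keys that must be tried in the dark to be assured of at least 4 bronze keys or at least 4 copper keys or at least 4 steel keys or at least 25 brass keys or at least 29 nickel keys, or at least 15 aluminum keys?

The worst case stops just short of every target: 3 steel, all 27 nickel, 3 bronze, 3 copper, 14 aluminum, 24 brass — 3 + 27 + 3 + 3 + 14 + 24 = 74 keys.
One more key must push some type to its target, so 74 + 1 = 75.

75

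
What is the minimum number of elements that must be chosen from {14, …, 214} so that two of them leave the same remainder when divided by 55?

56

Group the integers by remainder mod 55; there are 55 residue classes, each nonempty in this range.
Choosing one from each class (55 integers) avoids any shared remainder.
One more choice must repeat a class, so two differ by a multiple of 55. Hence 55 + 1 = 56.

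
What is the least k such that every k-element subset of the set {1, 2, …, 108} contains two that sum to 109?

55

Partition {1, …, 108} into 54 pairs: {1,108}, {2,107}, …, {54,55}.
Choosing 54 integers — say the integers 1 through 54 — takes one from each pair and avoids the property.
Choosing 55 forces two into the same pair by pigeonhole, and those sum to 109. So 55.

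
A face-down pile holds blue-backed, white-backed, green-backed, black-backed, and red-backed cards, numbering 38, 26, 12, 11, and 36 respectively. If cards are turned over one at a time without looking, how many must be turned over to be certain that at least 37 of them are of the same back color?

Treat the 5 back colors as pigeonholes.
In the worst case we take at most 36 of each back color, but all 26 white-backed, all 12 green-backed, and all 11 black-backed (fewer than 36), giving 36 + 26 + 12 + 11 + 36 = 121.
One more card then forces some back color to 37, so 121 + 1 = 122.

122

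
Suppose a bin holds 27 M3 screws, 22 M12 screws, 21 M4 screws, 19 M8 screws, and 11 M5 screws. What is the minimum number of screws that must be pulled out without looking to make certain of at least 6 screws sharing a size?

26

The worst case takes 5 screws of each size without reaching 6 of any: 5 × 5 = 25.
The next screw must bring some size to 6, so 25 + 1 = 26.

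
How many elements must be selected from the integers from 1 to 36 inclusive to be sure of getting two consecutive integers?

Partition {1, …, 36} into 18 pairs: {1,2}, {3,4}, …, {35,36}.
Choosing 18 integers — say the 18 even numbers 2, 4, …, 36 — takes one from each pair and avoids the property.
Choosing 19 forces two into the same pair by pigeonhole, and those are consecutive. So 19.

19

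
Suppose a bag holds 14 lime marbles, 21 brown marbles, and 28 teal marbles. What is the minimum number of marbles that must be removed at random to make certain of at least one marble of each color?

50

The hardest color to obtain is lime: we could draw every other marble first — 63 − 14 = 49 marbles — without a single lime one.
The next draw must be lime, so 49 + 1 = 50.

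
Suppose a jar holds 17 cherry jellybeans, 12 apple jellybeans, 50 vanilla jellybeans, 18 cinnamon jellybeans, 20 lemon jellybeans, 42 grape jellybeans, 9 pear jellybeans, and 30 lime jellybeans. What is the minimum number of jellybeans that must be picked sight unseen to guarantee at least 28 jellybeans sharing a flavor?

Treat the 8 flavors as pigeonholes.
In the worst case we take at most 27 of each flavor, but all 17 cherry, all 12 apple, all 18 cinnamon, all 20 lemon, and all 9 pear (fewer than 27), giving 17 + 12 + 27 + 18 + 20 + 27 + 9 + 27 = 157.
One more jellybean then forces some flavor to 28, so 157 + 1 = 158.

158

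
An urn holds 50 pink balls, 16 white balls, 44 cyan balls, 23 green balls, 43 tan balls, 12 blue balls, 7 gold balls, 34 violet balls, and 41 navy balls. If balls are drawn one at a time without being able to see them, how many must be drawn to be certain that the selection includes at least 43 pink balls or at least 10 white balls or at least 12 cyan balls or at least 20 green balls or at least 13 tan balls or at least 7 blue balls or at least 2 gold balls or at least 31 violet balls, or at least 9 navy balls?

139

The worst case stops just short of every target: 42 pink, 9 white, 11 cyan, 19 green, 12 tan, 6 blue, 1 gold, 30 violet, 8 navy — 42 + 9 + 11 + 19 + 12 + 6 + 1 + 30 + 8 = 138 balls.
One more ball must push some color to its target, so 138 + 1 = 139.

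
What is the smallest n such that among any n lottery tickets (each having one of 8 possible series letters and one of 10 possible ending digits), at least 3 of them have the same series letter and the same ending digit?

161

There are 8 × 10 = 80 (series letter, ending digit) combinations acting as pigeonholes.
With 80 × 2 = 160 lottery tickets we could place exactly 2 in each, with no (series letter, ending digit) pair reaching 3.
One more forces some (series letter, ending digit) pair to hold 3, so 160 + 1 = 161.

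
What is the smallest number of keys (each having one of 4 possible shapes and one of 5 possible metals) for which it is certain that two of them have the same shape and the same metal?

21

There are 4 × 5 = 20 (shape, metal) combinations acting as pigeonholes.
With 20 keys we could place one in each, avoiding any repeat.
One more forces some (shape, metal) pair to hold 2, so 20 + 1 = 21.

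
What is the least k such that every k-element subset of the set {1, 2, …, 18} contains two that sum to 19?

Partition {1, …, 18} into 9 pairs: {1,18}, {2,17}, …, {9,10}.
Choosing 9 integers — say the integers 1 through 9 — takes one from each pair and avoids the property.
Choosing 10 forces two into the same pair by pigeonhole, and those sum to 19. So 10.

10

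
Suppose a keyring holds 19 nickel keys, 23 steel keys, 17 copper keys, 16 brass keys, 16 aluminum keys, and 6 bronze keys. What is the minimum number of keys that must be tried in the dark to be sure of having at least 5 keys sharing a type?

Treat the 6 types as pigeonholes.
The worst case takes 4 keys of each type without reaching 5 of any: 6 × 4 = 24.
The next key must bring some type to 5, so 24 + 1 = 25.

25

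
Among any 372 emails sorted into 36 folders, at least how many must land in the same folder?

11

If each of the 36 folders held at most 10, the total would be at most 36 × 10 = 360 < 372, a contradiction.
So at least one holds ⌈372/36⌉ = 11.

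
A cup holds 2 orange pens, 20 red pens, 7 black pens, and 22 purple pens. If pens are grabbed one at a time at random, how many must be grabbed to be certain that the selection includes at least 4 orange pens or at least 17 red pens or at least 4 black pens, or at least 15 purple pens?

Each of the 4 ink colors has its own threshold; avoid all of them simultaneously.
The worst case stops just short of every target: all 2 orange, 16 red, 3 black, 14 purple — 2 + 16 + 3 + 14 = 35 pens.
One more pen must push some ink color to its target, so 35 + 1 = 36.

36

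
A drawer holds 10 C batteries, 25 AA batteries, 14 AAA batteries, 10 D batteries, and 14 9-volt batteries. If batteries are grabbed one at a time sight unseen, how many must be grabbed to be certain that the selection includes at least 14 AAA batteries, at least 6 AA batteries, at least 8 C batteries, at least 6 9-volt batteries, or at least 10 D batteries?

40

The worst case stops just short of every target: 7 C, 5 AA, 13 AAA, 9 D, 5 9-volt — 7 + 5 + 13 + 9 + 5 = 39 batteries.
One more battery must push some type to its target, so 39 + 1 = 40.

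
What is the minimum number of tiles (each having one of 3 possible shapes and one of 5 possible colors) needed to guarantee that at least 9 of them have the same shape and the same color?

There are 3 × 5 = 15 (shape, color) combinations acting as pigeonholes.
With 15 × 8 = 120 tiles we could place exactly 8 in each, with no (shape, color) pair reaching 9.
One more forces some (shape, color) pair to hold 9, so 120 + 1 = 121.

121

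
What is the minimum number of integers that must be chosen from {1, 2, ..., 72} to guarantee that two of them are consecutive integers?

Partition {1, …, 72} into 36 pairs: {1,2}, {3,4}, …, {71,72}.
Choosing 36 integers — say the 36 even numbers 2, 4, …, 72 — takes one from each pair and avoids the property.
Choosing 37 forces two into the same pair by pigeonhole, and those are consecutive. So 37.

37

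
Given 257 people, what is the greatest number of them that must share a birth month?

22

There are 12 months of the year, which serve as the pigeonholes.
If each of the 12 months of the year held at most 21, the total would be at most 12 × 21 = 252 < 257, a contradiction.
So at least one holds ⌈257/12⌉ = 22.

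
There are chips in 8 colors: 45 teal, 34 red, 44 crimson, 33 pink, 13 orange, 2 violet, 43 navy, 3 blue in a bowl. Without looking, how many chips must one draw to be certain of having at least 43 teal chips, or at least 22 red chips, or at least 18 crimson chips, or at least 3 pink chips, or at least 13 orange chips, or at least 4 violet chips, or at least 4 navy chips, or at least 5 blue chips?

The worst case stops just short of every target: 42 teal, 21 red, 17 crimson, 2 pink, 12 orange, all 2 violet, 3 navy, all 3 blue — 42 + 21 + 17 + 2 + 12 + 2 + 3 + 3 = 102 chips.
One more chip must push some color to its target, so 102 + 1 = 103.

103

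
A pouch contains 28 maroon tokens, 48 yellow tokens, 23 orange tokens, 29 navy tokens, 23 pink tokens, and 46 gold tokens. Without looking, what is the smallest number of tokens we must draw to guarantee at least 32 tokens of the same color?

166

In the worst case we take at most 31 of each color, but all 28 maroon, all 23 orange, all 29 navy, and all 23 pink (fewer than 31), giving 28 + 31 + 23 + 29 + 23 + 31 = 165.
One more token then forces some color to 32, so 165 + 1 = 166.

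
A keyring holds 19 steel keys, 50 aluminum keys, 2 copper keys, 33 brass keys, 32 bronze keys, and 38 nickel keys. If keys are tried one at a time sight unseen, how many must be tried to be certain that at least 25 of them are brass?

To avoid brass keys as long as possible, exhaust the other 5 types first.
The worst case draws every non-brass key first: 19 + 50 + 2 + 32 + 38 = 141.
The next 25 draws are then forced to be brass, giving 141 + 25 = 166.

166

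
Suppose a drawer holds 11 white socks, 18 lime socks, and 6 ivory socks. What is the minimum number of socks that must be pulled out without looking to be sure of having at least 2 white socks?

26

To avoid white socks as long as possible, exhaust the other 2 colors first.
The worst case draws every non-white sock first: 18 + 6 = 24.
The next 2 draws are then forced to be white, giving 24 + 2 = 26.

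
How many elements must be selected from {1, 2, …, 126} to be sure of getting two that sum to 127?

Partition {1, …, 126} into 63 pairs: {1,126}, {2,125}, …, {63,64}.
Choosing 63 integers — say the integers 1 through 63 — takes one from each pair and avoids the property.
Choosing 64 forces two into the same pair by pigeonhole, and those sum to 127. So 64.

64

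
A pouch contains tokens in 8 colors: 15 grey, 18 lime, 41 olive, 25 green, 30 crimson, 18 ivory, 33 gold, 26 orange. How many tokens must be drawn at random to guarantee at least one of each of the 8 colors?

192

The hardest color to obtain is grey: we could draw every other token first — 206 − 15 = 191 tokens — without a single grey one.
The next draw must be grey, so 191 + 1 = 192.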